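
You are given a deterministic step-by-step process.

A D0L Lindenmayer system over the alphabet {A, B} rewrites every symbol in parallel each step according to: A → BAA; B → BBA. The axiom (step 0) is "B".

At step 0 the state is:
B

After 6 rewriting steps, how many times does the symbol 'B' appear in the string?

k=0  B
k=1  BBA
k=2  BBABBABAA
k=3  BBABBABAABBABBABAABBABAABAA
k=4  BBABBABAABBABBABAABBABAABAABBABBABAABBABBABAABBABAABAABBABBABAABBABAABAABBABAABAA
k=5  BBABBABAABBABBABAABBABAABAABBABBABAABBABBABAABBABAABAABBAB…ABAABBABBABAABBABAABAABBABAABAABBABBABAABBABAABAABBABAABAA  (len 243)
k=6  BBABBABAABBABBABAABBABAABAABBABBABAABBABBABAABBABAABAABBAB…ABAABBABBABAABBABAABAABBABAABAABBABBABAABBABAABAABBABAABAA  (len 729)

365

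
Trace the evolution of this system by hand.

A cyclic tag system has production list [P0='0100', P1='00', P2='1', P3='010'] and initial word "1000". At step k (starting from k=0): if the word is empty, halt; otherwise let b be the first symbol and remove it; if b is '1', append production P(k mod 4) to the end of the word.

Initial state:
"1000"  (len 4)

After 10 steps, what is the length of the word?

[0] "1000"  (len 4)
[1] "0000100"  (len 7)
[2] "000100"  (len 6)
[3] "00100"  (len 5)
[4] "0100"  (len 4)
[5] "100"  (len 3)
[6] "0000"  (len 4)
[7] "000"  (len 3)
[8] "00"  (len 2)
[9] "0"  (len 1)
[10] (halted — word empty)

0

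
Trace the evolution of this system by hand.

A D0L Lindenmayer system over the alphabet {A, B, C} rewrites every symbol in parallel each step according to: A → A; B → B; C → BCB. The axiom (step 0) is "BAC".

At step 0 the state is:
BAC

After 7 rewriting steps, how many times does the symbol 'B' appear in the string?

[0] BAC
[1] BABCB
[2] BABBCBB
[3] BABBBCBBB
[4] BABBBBCBBBB
[5] BABBBBBCBBBBB
[6] BABBBBBBCBBBBBB
[7] BABBBBBBBCBBBBBBB

15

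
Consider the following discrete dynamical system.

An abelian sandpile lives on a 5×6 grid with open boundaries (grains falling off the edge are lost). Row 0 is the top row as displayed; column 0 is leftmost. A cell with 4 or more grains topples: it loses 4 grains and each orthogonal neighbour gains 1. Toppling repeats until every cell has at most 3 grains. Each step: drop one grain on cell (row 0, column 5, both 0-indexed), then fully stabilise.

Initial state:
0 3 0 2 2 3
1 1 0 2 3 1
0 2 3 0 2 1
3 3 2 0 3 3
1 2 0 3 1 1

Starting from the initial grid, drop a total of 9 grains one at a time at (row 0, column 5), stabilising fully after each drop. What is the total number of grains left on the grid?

49

step 0: 0 3 0 2 2 3
1 1 0 2 3 1
0 2 3 0 2 1
3 3 2 0 3 3
1 2 0 3 1 1
step 1: 0 3 0 2 3 0
1 1 0 2 3 2
0 2 3 0 2 1
3 3 2 0 3 3
1 2 0 3 1 1
step 2: 0 3 0 2 3 1
1 1 0 2 3 2
0 2 3 0 2 1
3 3 2 0 3 3
1 2 0 3 1 1
step 3: 0 3 0 2 3 2
1 1 0 2 3 2
0 2 3 0 2 1
3 3 2 0 3 3
1 2 0 3 1 1
step 4: 0 3 0 2 3 3
1 1 0 2 3 2
0 2 3 0 2 1
3 3 2 0 3 3
1 2 0 3 1 1
step 5: 0 3 0 3 1 2
1 1 0 3 1 0
0 2 3 0 3 2
3 3 2 0 3 3
1 2 0 3 1 1
step 6: 0 3 0 3 1 3
1 1 0 3 1 0
0 2 3 0 3 2
3 3 2 0 3 3
1 2 0 3 1 1
step 7: 0 3 0 3 2 0
1 1 0 3 1 1
0 2 3 0 3 2
3 3 2 0 3 3
1 2 0 3 1 1
step 8: 0 3 0 3 2 1
1 1 0 3 1 1
0 2 3 0 3 2
3 3 2 0 3 3
1 2 0 3 1 1
step 9: 0 3 0 3 2 2
1 1 0 3 1 1
0 2 3 0 3 2
3 3 2 0 3 3
1 2 0 3 1 1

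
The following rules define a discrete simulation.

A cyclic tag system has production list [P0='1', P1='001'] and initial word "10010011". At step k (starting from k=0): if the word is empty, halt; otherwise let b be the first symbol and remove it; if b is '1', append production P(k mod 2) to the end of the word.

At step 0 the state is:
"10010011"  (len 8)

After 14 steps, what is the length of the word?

7

k=0  "10010011"  (len 8)
k=1  "00100111"  (len 8)
k=2  "0100111"  (len 7)
k=3  "100111"  (len 6)
k=4  "00111001"  (len 8)
k=5  "0111001"  (len 7)
k=6  "111001"  (len 6)
k=7  "110011"  (len 6)
k=8  "10011001"  (len 8)
k=9  "00110011"  (len 8)
k=10  "0110011"  (len 7)
k=11  "110011"  (len 6)
k=12  "10011001"  (len 8)
k=13  "00110011"  (len 8)
k=14  "0110011"  (len 7)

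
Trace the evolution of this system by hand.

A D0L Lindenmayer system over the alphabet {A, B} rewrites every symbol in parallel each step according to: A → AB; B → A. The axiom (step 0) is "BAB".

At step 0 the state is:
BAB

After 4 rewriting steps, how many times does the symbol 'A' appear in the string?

11

[0] BAB
[1] AABA
[2] ABABAAB
[3] ABAABAABABA
[4] ABAABABAABABAABAAB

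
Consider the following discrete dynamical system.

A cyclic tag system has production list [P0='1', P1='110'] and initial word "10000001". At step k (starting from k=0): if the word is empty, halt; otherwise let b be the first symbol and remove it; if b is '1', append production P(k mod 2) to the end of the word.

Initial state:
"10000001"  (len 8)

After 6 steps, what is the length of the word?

gen 0: "10000001"  (len 8)
gen 1: "00000011"  (len 8)
gen 2: "0000011"  (len 7)
gen 3: "000011"  (len 6)
gen 4: "00011"  (len 5)
gen 5: "0011"  (len 4)
gen 6: "011"  (len 3)

3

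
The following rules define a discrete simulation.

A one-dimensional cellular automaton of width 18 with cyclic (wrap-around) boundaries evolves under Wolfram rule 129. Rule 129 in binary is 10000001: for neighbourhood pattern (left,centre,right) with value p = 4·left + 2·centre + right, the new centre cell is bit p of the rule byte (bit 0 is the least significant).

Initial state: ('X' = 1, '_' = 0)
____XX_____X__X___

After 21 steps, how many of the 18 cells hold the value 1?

gen 0: ____XX_____X__X___
gen 1: XXX____XXX______XX
gen 2: XX__XX__X__XXXX__X
gen 3: X___________XX____
gen 4: __XXXXXXXXX____XX_
gen 5: X__XXXXXXX__XX____
gen 6: ____XXXXX______XX_
gen 7: XXX__XXX__XXXX____
gen 8: _X____X____XX__XX_
gen 9: ___XX___XX________
gen 10: XX____X____XXXXXXX
gen 11: X__XX___XX__XXXXXX
gen 12: ______X______XXXXX
gen 13: _XXXX___XXXX__XXX_
gen 14: __XX__X__XX____X__
gen 15: X___________XX___X
gen 16: __XXXXXXXXX____X__
gen 17: X__XXXXXXX__XX___X
gen 18: ____XXXXX______X__
gen 19: XXX__XXX__XXXX___X
gen 20: XX____X____XX__X__
gen 21: ___XX___XX________

4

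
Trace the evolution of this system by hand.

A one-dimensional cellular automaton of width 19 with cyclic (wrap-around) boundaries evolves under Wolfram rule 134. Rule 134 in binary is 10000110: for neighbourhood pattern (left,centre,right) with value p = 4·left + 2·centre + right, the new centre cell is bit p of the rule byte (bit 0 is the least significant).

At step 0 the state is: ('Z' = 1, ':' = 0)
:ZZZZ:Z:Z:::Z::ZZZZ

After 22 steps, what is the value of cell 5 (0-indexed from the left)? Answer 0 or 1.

0

[0] :ZZZZ:Z:Z:::Z::ZZZZ
[1] ::ZZ::Z:Z::ZZ:Z:ZZ:
[2] :Z:::ZZ:Z:Z:::Z::::
[3] ZZ::Z:::Z:Z::ZZ::::
[4] :::ZZ::ZZ:Z:Z:::::Z
[5] ::Z:::Z:::Z:Z::::ZZ
[6] :ZZ::ZZ::ZZ:Z:::Z::
[7] Z:::Z:::Z:::Z::ZZ::
[8] Z::ZZ::ZZ::ZZ:Z:::Z
[9] ::Z:::Z:::Z:::Z::Z:
[10] :ZZ::ZZ::ZZ::ZZ:ZZ:
[11] Z:::Z:::Z:::Z::::::
[12] Z::ZZ::ZZ::ZZ:::::Z
[13] ::Z:::Z:::Z::::::Z:
[14] :ZZ::ZZ::ZZ:::::ZZ:
[15] Z:::Z:::Z::::::Z:::
[16] Z::ZZ::ZZ:::::ZZ::Z
[17] ::Z:::Z::::::Z:::Z:
[18] :ZZ::ZZ:::::ZZ::ZZ:
[19] Z:::Z::::::Z:::Z:::
[20] Z::ZZ:::::ZZ::ZZ::Z
[21] ::Z::::::Z:::Z:::Z:
[22] :ZZ:::::ZZ::ZZ::ZZ:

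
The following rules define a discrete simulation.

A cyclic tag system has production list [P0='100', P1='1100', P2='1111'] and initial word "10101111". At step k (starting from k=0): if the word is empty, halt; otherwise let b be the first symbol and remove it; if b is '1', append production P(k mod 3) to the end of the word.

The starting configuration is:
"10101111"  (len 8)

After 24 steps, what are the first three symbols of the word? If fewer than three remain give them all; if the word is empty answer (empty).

step 0: "10101111"  (len 8)
step 1: "0101111100"  (len 10)
step 2: "101111100"  (len 9)
step 3: "011111001111"  (len 12)
step 4: "11111001111"  (len 11)
step 5: "11110011111100"  (len 14)
step 6: "11100111111001111"  (len 17)
step 7: "1100111111001111100"  (len 19)
step 8: "1001111110011111001100"  (len 22)
step 9: "0011111100111110011001111"  (len 25)
step 10: "011111100111110011001111"  (len 24)
step 11: "11111100111110011001111"  (len 23)
step 12: "11111001111100110011111111"  (len 26)
step 13: "1111001111100110011111111100"  (len 28)
step 14: "1110011111001100111111111001100"  (len 31)
step 15: "1100111110011001111111110011001111"  (len 34)
step 16: "100111110011001111111110011001111100"  (len 36)
step 17: "001111100110011111111100110011111001100"  (len 39)
step 18: "01111100110011111111100110011111001100"  (len 38)
step 19: "1111100110011111111100110011111001100"  (len 37)
step 20: "1111001100111111111001100111110011001100"  (len 40)
step 21: "1110011001111111110011001111100110011001111"  (len 43)
step 22: "110011001111111110011001111100110011001111100"  (len 45)
step 23: "100110011111111100110011111001100110011111001100"  (len 48)
step 24: "001100111111111001100111110011001100111110011001111"  (len 51)

001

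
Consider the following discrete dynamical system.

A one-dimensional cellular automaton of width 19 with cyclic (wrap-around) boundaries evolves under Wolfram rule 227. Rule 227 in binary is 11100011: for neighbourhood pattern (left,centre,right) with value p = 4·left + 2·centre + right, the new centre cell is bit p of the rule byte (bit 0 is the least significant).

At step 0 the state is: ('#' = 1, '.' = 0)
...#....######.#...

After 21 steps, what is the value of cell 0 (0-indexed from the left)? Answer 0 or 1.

t=0: ...#....######.#...
t=1: ###..###.######..##
t=2: ###.#.###.#####.#.#
t=3: ####.#.###.#####.#.
t=4: .####.#.###.#####.#
t=5: #.####.#.###.#####.
t=6: .#.####.#.###.#####
t=7: #.#.####.#.###.####
t=8: ##.#.####.#.###.###
t=9: ###.#.####.#.###.##
t=10: ####.#.####.#.###.#
t=11: #####.#.####.#.###.
t=12: .#####.#.####.#.###
t=13: #.#####.#.####.#.##
t=14: ##.#####.#.####.#.#
t=15: ###.#####.#.####.#.
t=16: .###.#####.#.####.#
t=17: #.###.#####.#.####.
t=18: .#.###.#####.#.####
t=19: #.#.###.#####.#.###
t=20: ##.#.###.#####.#.##
t=21: ###.#.###.#####.#.#

1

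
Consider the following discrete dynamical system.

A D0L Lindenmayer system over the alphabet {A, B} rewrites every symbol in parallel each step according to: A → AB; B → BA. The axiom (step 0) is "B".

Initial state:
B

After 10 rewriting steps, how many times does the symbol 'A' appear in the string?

[0] B
[1] BA
[2] BAAB
[3] BAABABBA
[4] BAABABBAABBABAAB
[5] BAABABBAABBABAABABBABAABBAABABBA
[6] BAABABBAABBABAABABBABAABBAABABBAABBABAABBAABABBABAABABBAABBABAAB
[7] BAABABBAABBABAABABBABAABBAABABBAABBABAABBAABABBABAABABBAAB…ABBAABABBABAABABBAABBABAABBAABABBAABBABAABABBABAABBAABABBA  (len 128)
[8] BAABABBAABBABAABABBABAABBAABABBAABBABAABBAABABBABAABABBAAB…BAABBABAABABBABAABBAABABBAABBABAABBAABABBABAABABBAABBABAAB  (len 256)
[9] BAABABBAABBABAABABBABAABBAABABBAABBABAABBAABABBABAABABBAAB…ABBAABABBABAABABBAABBABAABBAABABBAABBABAABABBABAABBAABABBA  (len 512)
[10] BAABABBAABBABAABABBABAABBAABABBAABBABAABBAABABBABAABABBAAB…BAABBABAABABBABAABBAABABBAABBABAABBAABABBABAABABBAABBABAAB  (len 1024)

512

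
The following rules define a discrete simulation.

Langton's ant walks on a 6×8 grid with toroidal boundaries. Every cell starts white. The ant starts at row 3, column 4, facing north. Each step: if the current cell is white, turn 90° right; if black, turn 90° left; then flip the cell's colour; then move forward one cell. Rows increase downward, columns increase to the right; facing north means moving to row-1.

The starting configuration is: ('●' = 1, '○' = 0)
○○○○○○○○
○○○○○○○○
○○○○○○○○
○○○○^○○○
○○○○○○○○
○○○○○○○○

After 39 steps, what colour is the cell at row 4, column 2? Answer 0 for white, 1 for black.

0

k=0  ○○○○○○○○
○○○○○○○○
○○○○○○○○
○○○○^○○○
○○○○○○○○
○○○○○○○○
k=1  ○○○○○○○○
○○○○○○○○
○○○○○○○○
○○○○●>○○
○○○○○○○○
○○○○○○○○
k=2  ○○○○○○○○
○○○○○○○○
○○○○○○○○
○○○○●●○○
○○○○○v○○
○○○○○○○○
k=3  ○○○○○○○○
○○○○○○○○
○○○○○○○○
○○○○●●○○
○○○○<●○○
○○○○○○○○
k=4  ○○○○○○○○
○○○○○○○○
○○○○○○○○
○○○○^●○○
○○○○●●○○
○○○○○○○○
k=5  ○○○○○○○○
○○○○○○○○
○○○○○○○○
○○○<○●○○
○○○○●●○○
○○○○○○○○
k=6  ○○○○○○○○
○○○○○○○○
○○○^○○○○
○○○●○●○○
○○○○●●○○
○○○○○○○○
k=7  ○○○○○○○○
○○○○○○○○
○○○●>○○○
○○○●○●○○
○○○○●●○○
○○○○○○○○
k=8  ○○○○○○○○
○○○○○○○○
○○○●●○○○
○○○●v●○○
○○○○●●○○
○○○○○○○○
k=9  ○○○○○○○○
○○○○○○○○
○○○●●○○○
○○○<●●○○
○○○○●●○○
○○○○○○○○
k=10  ○○○○○○○○
○○○○○○○○
○○○●●○○○
○○○○●●○○
○○○v●●○○
○○○○○○○○
k=11  ○○○○○○○○
○○○○○○○○
○○○●●○○○
○○○○●●○○
○○<●●●○○
○○○○○○○○
k=12  ○○○○○○○○
○○○○○○○○
○○○●●○○○
○○^○●●○○
○○●●●●○○
○○○○○○○○
k=13  ○○○○○○○○
○○○○○○○○
○○○●●○○○
○○●>●●○○
○○●●●●○○
○○○○○○○○
k=14  ○○○○○○○○
○○○○○○○○
○○○●●○○○
○○●●●●○○
○○●v●●○○
○○○○○○○○
k=15  ○○○○○○○○
○○○○○○○○
○○○●●○○○
○○●●●●○○
○○●○>●○○
○○○○○○○○
k=16  ○○○○○○○○
○○○○○○○○
○○○●●○○○
○○●●^●○○
○○●○○●○○
○○○○○○○○
k=17  ○○○○○○○○
○○○○○○○○
○○○●●○○○
○○●<○●○○
○○●○○●○○
○○○○○○○○
k=18  ○○○○○○○○
○○○○○○○○
○○○●●○○○
○○●○○●○○
○○●v○●○○
○○○○○○○○
k=19  ○○○○○○○○
○○○○○○○○
○○○●●○○○
○○●○○●○○
○○<●○●○○
○○○○○○○○
k=20  ○○○○○○○○
○○○○○○○○
○○○●●○○○
○○●○○●○○
○○○●○●○○
○○v○○○○○
k=21  ○○○○○○○○
○○○○○○○○
○○○●●○○○
○○●○○●○○
○○○●○●○○
○<●○○○○○
k=22  ○○○○○○○○
○○○○○○○○
○○○●●○○○
○○●○○●○○
○^○●○●○○
○●●○○○○○
k=23  ○○○○○○○○
○○○○○○○○
○○○●●○○○
○○●○○●○○
○●>●○●○○
○●●○○○○○
k=24  ○○○○○○○○
○○○○○○○○
○○○●●○○○
○○●○○●○○
○●●●○●○○
○●v○○○○○
k=25  ○○○○○○○○
○○○○○○○○
○○○●●○○○
○○●○○●○○
○●●●○●○○
○●○>○○○○
k=26  ○○○v○○○○
○○○○○○○○
○○○●●○○○
○○●○○●○○
○●●●○●○○
○●○●○○○○
k=27  ○○<●○○○○
○○○○○○○○
○○○●●○○○
○○●○○●○○
○●●●○●○○
○●○●○○○○
k=28  ○○●●○○○○
○○○○○○○○
○○○●●○○○
○○●○○●○○
○●●●○●○○
○●^●○○○○
k=29  ○○●●○○○○
○○○○○○○○
○○○●●○○○
○○●○○●○○
○●●●○●○○
○●●>○○○○
k=30  ○○●●○○○○
○○○○○○○○
○○○●●○○○
○○●○○●○○
○●●^○●○○
○●●○○○○○
k=31  ○○●●○○○○
○○○○○○○○
○○○●●○○○
○○●○○●○○
○●<○○●○○
○●●○○○○○
k=32  ○○●●○○○○
○○○○○○○○
○○○●●○○○
○○●○○●○○
○●○○○●○○
○●v○○○○○
k=33  ○○●●○○○○
○○○○○○○○
○○○●●○○○
○○●○○●○○
○●○○○●○○
○●○>○○○○
k=34  ○○●v○○○○
○○○○○○○○
○○○●●○○○
○○●○○●○○
○●○○○●○○
○●○●○○○○
k=35  ○○●○>○○○
○○○○○○○○
○○○●●○○○
○○●○○●○○
○●○○○●○○
○●○●○○○○
k=36  ○○●○●○○○
○○○○v○○○
○○○●●○○○
○○●○○●○○
○●○○○●○○
○●○●○○○○
k=37  ○○●○●○○○
○○○<●○○○
○○○●●○○○
○○●○○●○○
○●○○○●○○
○●○●○○○○
k=38  ○○●^●○○○
○○○●●○○○
○○○●●○○○
○○●○○●○○
○●○○○●○○
○●○●○○○○
k=39  ○○●●>○○○
○○○●●○○○
○○○●●○○○
○○●○○●○○
○●○○○●○○
○●○●○○○○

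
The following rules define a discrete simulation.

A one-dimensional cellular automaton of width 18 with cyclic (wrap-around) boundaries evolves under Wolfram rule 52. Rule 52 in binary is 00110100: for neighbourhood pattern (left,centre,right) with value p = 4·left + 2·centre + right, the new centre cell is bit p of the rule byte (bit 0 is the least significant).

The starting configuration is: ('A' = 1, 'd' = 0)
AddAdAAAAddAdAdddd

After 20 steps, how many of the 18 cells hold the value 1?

5

[0] AddAdAAAAddAdAdddd
[1] AAdAAddddAdAAAAddd
[2] ddAddAdddAAddddAdd
[3] ddAAdAAddddAdddAAd
[4] ddddAddAdddAAddddA
[5] AdddAAdAAddddAdddA
[6] dAddddAddAdddAAddd
[7] dAAdddAAdAAddddAdd
[8] dddAddddAddAdddAAd
[9] dddAAdddAAdAAddddA
[10] AddddAddddAddAdddA
[11] dAdddAAdddAAdAAddd
[12] dAAddddAddddAddAdd
[13] dddAdddAAdddAAdAAd
[14] dddAAddddAddddAddA
[15] AddddAdddAAdddAAdA
[16] dAdddAAddddAddddAd
[17] dAAddddAdddAAdddAA
[18] AddAdddAAddddAdddd
[19] AAdAAddddAdddAAddd
[20] ddAddAdddAAddddAdd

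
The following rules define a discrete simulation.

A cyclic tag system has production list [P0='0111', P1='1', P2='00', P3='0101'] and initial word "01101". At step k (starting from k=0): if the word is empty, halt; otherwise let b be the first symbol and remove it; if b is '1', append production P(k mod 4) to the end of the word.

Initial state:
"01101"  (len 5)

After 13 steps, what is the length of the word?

11

[0] "01101"  (len 5)
[1] "1101"  (len 4)
[2] "1011"  (len 4)
[3] "01100"  (len 5)
[4] "1100"  (len 4)
[5] "1000111"  (len 7)
[6] "0001111"  (len 7)
[7] "001111"  (len 6)
[8] "01111"  (len 5)
[9] "1111"  (len 4)
[10] "1111"  (len 4)
[11] "11100"  (len 5)
[12] "11000101"  (len 8)
[13] "10001010111"  (len 11)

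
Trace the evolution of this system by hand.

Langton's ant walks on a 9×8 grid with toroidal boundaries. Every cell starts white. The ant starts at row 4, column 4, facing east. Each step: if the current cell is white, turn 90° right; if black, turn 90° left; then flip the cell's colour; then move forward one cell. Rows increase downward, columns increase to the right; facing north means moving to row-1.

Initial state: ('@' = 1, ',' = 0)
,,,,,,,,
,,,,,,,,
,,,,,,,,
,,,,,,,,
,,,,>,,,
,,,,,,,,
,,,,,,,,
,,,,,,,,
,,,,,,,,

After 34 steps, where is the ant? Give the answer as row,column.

3,1

step 0: ,,,,,,,,
,,,,,,,,
,,,,,,,,
,,,,,,,,
,,,,>,,,
,,,,,,,,
,,,,,,,,
,,,,,,,,
,,,,,,,,
step 1: ,,,,,,,,
,,,,,,,,
,,,,,,,,
,,,,,,,,
,,,,@,,,
,,,,v,,,
,,,,,,,,
,,,,,,,,
,,,,,,,,
step 2: ,,,,,,,,
,,,,,,,,
,,,,,,,,
,,,,,,,,
,,,,@,,,
,,,<@,,,
,,,,,,,,
,,,,,,,,
,,,,,,,,
step 3: ,,,,,,,,
,,,,,,,,
,,,,,,,,
,,,,,,,,
,,,^@,,,
,,,@@,,,
,,,,,,,,
,,,,,,,,
,,,,,,,,
step 4: ,,,,,,,,
,,,,,,,,
,,,,,,,,
,,,,,,,,
,,,@>,,,
,,,@@,,,
,,,,,,,,
,,,,,,,,
,,,,,,,,
step 5: ,,,,,,,,
,,,,,,,,
,,,,,,,,
,,,,^,,,
,,,@,,,,
,,,@@,,,
,,,,,,,,
,,,,,,,,
,,,,,,,,
step 6: ,,,,,,,,
,,,,,,,,
,,,,,,,,
,,,,@>,,
,,,@,,,,
,,,@@,,,
,,,,,,,,
,,,,,,,,
,,,,,,,,
step 7: ,,,,,,,,
,,,,,,,,
,,,,,,,,
,,,,@@,,
,,,@,v,,
,,,@@,,,
,,,,,,,,
,,,,,,,,
,,,,,,,,
step 8: ,,,,,,,,
,,,,,,,,
,,,,,,,,
,,,,@@,,
,,,@<@,,
,,,@@,,,
,,,,,,,,
,,,,,,,,
,,,,,,,,
step 9: ,,,,,,,,
,,,,,,,,
,,,,,,,,
,,,,^@,,
,,,@@@,,
,,,@@,,,
,,,,,,,,
,,,,,,,,
,,,,,,,,
step 10: ,,,,,,,,
,,,,,,,,
,,,,,,,,
,,,<,@,,
,,,@@@,,
,,,@@,,,
,,,,,,,,
,,,,,,,,
,,,,,,,,
step 11: ,,,,,,,,
,,,,,,,,
,,,^,,,,
,,,@,@,,
,,,@@@,,
,,,@@,,,
,,,,,,,,
,,,,,,,,
,,,,,,,,
step 12: ,,,,,,,,
,,,,,,,,
,,,@>,,,
,,,@,@,,
,,,@@@,,
,,,@@,,,
,,,,,,,,
,,,,,,,,
,,,,,,,,
step 13: ,,,,,,,,
,,,,,,,,
,,,@@,,,
,,,@v@,,
,,,@@@,,
,,,@@,,,
,,,,,,,,
,,,,,,,,
,,,,,,,,
step 14: ,,,,,,,,
,,,,,,,,
,,,@@,,,
,,,<@@,,
,,,@@@,,
,,,@@,,,
,,,,,,,,
,,,,,,,,
,,,,,,,,
step 15: ,,,,,,,,
,,,,,,,,
,,,@@,,,
,,,,@@,,
,,,v@@,,
,,,@@,,,
,,,,,,,,
,,,,,,,,
,,,,,,,,
step 16: ,,,,,,,,
,,,,,,,,
,,,@@,,,
,,,,@@,,
,,,,>@,,
,,,@@,,,
,,,,,,,,
,,,,,,,,
,,,,,,,,
step 17: ,,,,,,,,
,,,,,,,,
,,,@@,,,
,,,,^@,,
,,,,,@,,
,,,@@,,,
,,,,,,,,
,,,,,,,,
,,,,,,,,
step 18: ,,,,,,,,
,,,,,,,,
,,,@@,,,
,,,<,@,,
,,,,,@,,
,,,@@,,,
,,,,,,,,
,,,,,,,,
,,,,,,,,
step 19: ,,,,,,,,
,,,,,,,,
,,,^@,,,
,,,@,@,,
,,,,,@,,
,,,@@,,,
,,,,,,,,
,,,,,,,,
,,,,,,,,
step 20: ,,,,,,,,
,,,,,,,,
,,<,@,,,
,,,@,@,,
,,,,,@,,
,,,@@,,,
,,,,,,,,
,,,,,,,,
,,,,,,,,
step 21: ,,,,,,,,
,,^,,,,,
,,@,@,,,
,,,@,@,,
,,,,,@,,
,,,@@,,,
,,,,,,,,
,,,,,,,,
,,,,,,,,
step 22: ,,,,,,,,
,,@>,,,,
,,@,@,,,
,,,@,@,,
,,,,,@,,
,,,@@,,,
,,,,,,,,
,,,,,,,,
,,,,,,,,
step 23: ,,,,,,,,
,,@@,,,,
,,@v@,,,
,,,@,@,,
,,,,,@,,
,,,@@,,,
,,,,,,,,
,,,,,,,,
,,,,,,,,
step 24: ,,,,,,,,
,,@@,,,,
,,<@@,,,
,,,@,@,,
,,,,,@,,
,,,@@,,,
,,,,,,,,
,,,,,,,,
,,,,,,,,
step 25: ,,,,,,,,
,,@@,,,,
,,,@@,,,
,,v@,@,,
,,,,,@,,
,,,@@,,,
,,,,,,,,
,,,,,,,,
,,,,,,,,
step 26: ,,,,,,,,
,,@@,,,,
,,,@@,,,
,<@@,@,,
,,,,,@,,
,,,@@,,,
,,,,,,,,
,,,,,,,,
,,,,,,,,
step 27: ,,,,,,,,
,,@@,,,,
,^,@@,,,
,@@@,@,,
,,,,,@,,
,,,@@,,,
,,,,,,,,
,,,,,,,,
,,,,,,,,
step 28: ,,,,,,,,
,,@@,,,,
,@>@@,,,
,@@@,@,,
,,,,,@,,
,,,@@,,,
,,,,,,,,
,,,,,,,,
,,,,,,,,
step 29: ,,,,,,,,
,,@@,,,,
,@@@@,,,
,@v@,@,,
,,,,,@,,
,,,@@,,,
,,,,,,,,
,,,,,,,,
,,,,,,,,
step 30: ,,,,,,,,
,,@@,,,,
,@@@@,,,
,@,>,@,,
,,,,,@,,
,,,@@,,,
,,,,,,,,
,,,,,,,,
,,,,,,,,
step 31: ,,,,,,,,
,,@@,,,,
,@@^@,,,
,@,,,@,,
,,,,,@,,
,,,@@,,,
,,,,,,,,
,,,,,,,,
,,,,,,,,
step 32: ,,,,,,,,
,,@@,,,,
,@<,@,,,
,@,,,@,,
,,,,,@,,
,,,@@,,,
,,,,,,,,
,,,,,,,,
,,,,,,,,
step 33: ,,,,,,,,
,,@@,,,,
,@,,@,,,
,@v,,@,,
,,,,,@,,
,,,@@,,,
,,,,,,,,
,,,,,,,,
,,,,,,,,
step 34: ,,,,,,,,
,,@@,,,,
,@,,@,,,
,<@,,@,,
,,,,,@,,
,,,@@,,,
,,,,,,,,
,,,,,,,,
,,,,,,,,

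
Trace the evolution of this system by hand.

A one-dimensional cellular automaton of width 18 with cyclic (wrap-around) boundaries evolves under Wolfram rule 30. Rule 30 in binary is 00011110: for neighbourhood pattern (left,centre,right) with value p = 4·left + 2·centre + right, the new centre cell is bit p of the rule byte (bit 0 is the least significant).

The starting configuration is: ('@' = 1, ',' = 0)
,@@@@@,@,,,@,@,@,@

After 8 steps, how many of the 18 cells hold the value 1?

7

gen 0: ,@@@@@,@,,,@,@,@,@
gen 1: ,@,,,,,@@,@@,@,@,@
gen 2: ,@@,,,@@,,@,,@,@,@
gen 3: ,@,@,@@,@@@@@@,@,@
gen 4: ,@,@,@,,@,,,,,,@,@
gen 5: ,@,@,@@@@@,,,,@@,@
gen 6: ,@,@,@,,,,@,,@@,,@
gen 7: ,@,@,@@,,@@@@@,@@@
gen 8: ,@,@,@,@@@,,,,,@,,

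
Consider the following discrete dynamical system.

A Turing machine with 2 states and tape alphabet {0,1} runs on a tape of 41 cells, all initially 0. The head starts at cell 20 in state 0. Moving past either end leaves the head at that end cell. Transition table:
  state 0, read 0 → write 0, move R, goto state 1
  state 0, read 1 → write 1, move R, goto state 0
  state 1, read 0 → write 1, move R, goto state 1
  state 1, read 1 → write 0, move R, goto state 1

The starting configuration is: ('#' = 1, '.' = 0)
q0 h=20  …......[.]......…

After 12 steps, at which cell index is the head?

t=0: q0 h=20  …......[.]......…
t=1: q1 h=21  …......[.]......…
t=2: q1 h=22  ….....#[.]......…
t=3: q1 h=23  …....##[.]......…
t=4: q1 h=24  …...###[.]......…
t=5: q1 h=25  …..####[.]......…
t=6: q1 h=26  ….#####[.]......…
t=7: q1 h=27  …######[.]......…
t=8: q1 h=28  …######[.]......…
t=9: q1 h=29  …######[.]......…
t=10: q1 h=30  …######[.]......…
t=11: q1 h=31  …######[.]......…
t=12: q1 h=32  …######[.]......…

32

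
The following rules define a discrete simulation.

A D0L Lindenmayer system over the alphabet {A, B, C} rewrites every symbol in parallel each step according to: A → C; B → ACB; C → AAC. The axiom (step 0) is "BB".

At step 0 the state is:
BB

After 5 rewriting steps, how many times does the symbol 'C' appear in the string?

62

gen 0: BB
gen 1: ACBACB
gen 2: CAACACBCAACACB
gen 3: AACCCAACCAACACBAACCCAACCAACACB
gen 4: CCAACAACAACCCAACAACCCAACCAACACBCCAACAACAACCCAACAACCCAACCAACACB
gen 5: AACAACCCAACCCAACCCAACAACAACCCAACCCAACAACAACCCAACAACCCAACCA…CCCAACCCAACCCAACAACAACCCAACCCAACAACAACCCAACAACCCAACCAACACB  (len 126)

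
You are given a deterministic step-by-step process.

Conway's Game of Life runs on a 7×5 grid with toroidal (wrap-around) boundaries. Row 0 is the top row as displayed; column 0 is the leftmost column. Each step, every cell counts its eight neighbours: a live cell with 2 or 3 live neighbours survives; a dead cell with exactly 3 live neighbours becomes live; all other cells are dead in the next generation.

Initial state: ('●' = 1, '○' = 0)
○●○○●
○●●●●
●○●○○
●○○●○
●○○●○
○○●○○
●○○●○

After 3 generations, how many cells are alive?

10

[0] ○●○○●
○●●●●
●○●○○
●○○●○
●○○●○
○○●○○
●○○●○
[1] ○●○○○
○○○○●
●○○○○
●○●●○
○●●●○
○●●●○
●●●●●
[2] ○●○○○
●○○○○
●●○●○
●○○●○
●○○○○
○○○○○
○○○○●
[3] ●○○○○
●○●○●
●●●○○
●○●○○
○○○○●
○○○○○
○○○○○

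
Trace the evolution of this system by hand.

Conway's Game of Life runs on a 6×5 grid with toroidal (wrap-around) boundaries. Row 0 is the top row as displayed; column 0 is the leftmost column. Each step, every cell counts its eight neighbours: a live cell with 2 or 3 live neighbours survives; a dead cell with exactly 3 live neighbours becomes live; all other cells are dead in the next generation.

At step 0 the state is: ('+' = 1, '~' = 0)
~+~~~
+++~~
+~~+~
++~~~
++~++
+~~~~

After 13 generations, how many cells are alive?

0) ~+~~~
+++~~
+~~+~
++~~~
++~++
+~~~~
1) ~~+~~
+~+~+
~~~~~
~~~+~
~~+~~
~~+~~
2) ~~+~~
~+~+~
~~~++
~~~~~
~~++~
~+++~
3) ~~~~~
~~~++
~~+++
~~+~+
~+~+~
~+~~~
4) ~~~~~
~~+~+
+~+~~
++~~+
++~+~
~~+~~
5) ~~~+~
~+~+~
~~+~~
~~~+~
~~~+~
~++~~
6) ~+~+~
~~~+~
~~++~
~~++~
~~~+~
~~++~
7) ~~~++
~~~++
~~~~+
~~~~+
~~~~+
~~~++
8) +~+~~
+~~~~
+~~~+
+~~++
+~~~+
+~~~~
9) +~~~+
+~~~~
~+~+~
~+~+~
~+~+~
+~~~~
10) ++~~+
++~~~
++~~+
++~++
++~~+
++~~~
11) ~~+~+
~~+~~
~~~+~
~~~+~
~~~+~
~~+~~
12) ~++~~
~~+~~
~~++~
~~+++
~~++~
~~+~~
13) ~+++~
~~~~~
~+~~+
~+~~+
~+~~+
~~~~~

9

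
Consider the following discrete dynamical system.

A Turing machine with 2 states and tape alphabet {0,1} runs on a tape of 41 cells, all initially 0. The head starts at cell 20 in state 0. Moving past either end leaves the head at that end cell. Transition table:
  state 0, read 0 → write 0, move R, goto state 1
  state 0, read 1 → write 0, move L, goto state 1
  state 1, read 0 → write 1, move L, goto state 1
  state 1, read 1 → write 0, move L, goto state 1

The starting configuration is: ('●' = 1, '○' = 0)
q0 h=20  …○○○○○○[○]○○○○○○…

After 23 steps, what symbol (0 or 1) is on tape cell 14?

1

step 0: q0 h=20  …○○○○○○[○]○○○○○○…
step 1: q1 h=21  …○○○○○○[○]○○○○○○…
step 2: q1 h=20  …○○○○○○[○]●○○○○○…
step 3: q1 h=19  …○○○○○○[○]●●○○○○…
step 4: q1 h=18  …○○○○○○[○]●●●○○○…
step 5: q1 h=17  …○○○○○○[○]●●●●○○…
step 6: q1 h=16  …○○○○○○[○]●●●●●○…
step 7: q1 h=15  …○○○○○○[○]●●●●●●…
step 8: q1 h=14  …○○○○○○[○]●●●●●●…
step 9: q1 h=13  …○○○○○○[○]●●●●●●…
step 10: q1 h=12  …○○○○○○[○]●●●●●●…
step 11: q1 h=11  …○○○○○○[○]●●●●●●…
step 12: q1 h=10  …○○○○○○[○]●●●●●●…
step 13: q1 h= 9  …○○○○○○[○]●●●●●●…
step 14: q1 h= 8  …○○○○○○[○]●●●●●●…
step 15: q1 h= 7  …○○○○○○[○]●●●●●●…
step 16: q1 h= 6  |○○○○○○[○]●●●●●●…
step 17: q1 h= 5  |○○○○○[○]●●●●●●…
step 18: q1 h= 4  |○○○○[○]●●●●●●…
step 19: q1 h= 3  |○○○[○]●●●●●●…
step 20: q1 h= 2  |○○[○]●●●●●●…
step 21: q1 h= 1  |○[○]●●●●●●…
step 22: q1 h= 0  |[○]●●●●●●…
step 23: q1 h= 0  |[●]●●●●●●…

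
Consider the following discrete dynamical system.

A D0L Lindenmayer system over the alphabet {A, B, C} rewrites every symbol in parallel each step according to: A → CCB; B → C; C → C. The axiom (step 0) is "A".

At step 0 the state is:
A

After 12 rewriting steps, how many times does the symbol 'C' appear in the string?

gen 0: A
gen 1: CCB
gen 2: CCC
gen 3: CCC
gen 4: CCC
gen 5: CCC
gen 6: CCC
gen 7: CCC
gen 8: CCC
gen 9: CCC
gen 10: CCC
gen 11: CCC
gen 12: CCC

3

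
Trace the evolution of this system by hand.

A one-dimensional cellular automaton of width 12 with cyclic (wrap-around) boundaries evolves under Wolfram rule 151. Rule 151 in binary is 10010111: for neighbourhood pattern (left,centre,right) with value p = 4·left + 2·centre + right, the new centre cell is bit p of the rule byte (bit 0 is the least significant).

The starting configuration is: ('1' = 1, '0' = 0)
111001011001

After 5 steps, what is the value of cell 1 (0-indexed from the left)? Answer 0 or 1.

1

step 0: 111001011001
step 1: 110111000110
step 2: 000010111000
step 3: 111110010111
step 4: 111101110011
step 5: 111000101101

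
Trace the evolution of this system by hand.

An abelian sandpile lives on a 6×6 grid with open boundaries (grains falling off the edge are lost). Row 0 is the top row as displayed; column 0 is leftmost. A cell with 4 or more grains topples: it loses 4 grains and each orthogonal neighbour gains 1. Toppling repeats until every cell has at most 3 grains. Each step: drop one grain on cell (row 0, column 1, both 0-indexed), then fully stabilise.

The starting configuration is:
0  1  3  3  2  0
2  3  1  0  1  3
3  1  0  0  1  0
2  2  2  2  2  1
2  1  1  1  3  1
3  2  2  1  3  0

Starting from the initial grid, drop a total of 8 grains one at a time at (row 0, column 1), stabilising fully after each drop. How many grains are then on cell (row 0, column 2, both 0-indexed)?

2

k=0  0  1  3  3  2  0
2  3  1  0  1  3
3  1  0  0  1  0
2  2  2  2  2  1
2  1  1  1  3  1
3  2  2  1  3  0
k=1  0  2  3  3  2  0
2  3  1  0  1  3
3  1  0  0  1  0
2  2  2  2  2  1
2  1  1  1  3  1
3  2  2  1  3  0
k=2  0  3  3  3  2  0
2  3  1  0  1  3
3  1  0  0  1  0
2  2  2  2  2  1
2  1  1  1  3  1
3  2  2  1  3  0
k=3  1  2  1  0  3  0
3  0  3  1  1  3
3  2  0  0  1  0
2  2  2  2  2  1
2  1  1  1  3  1
3  2  2  1  3  0
k=4  1  3  1  0  3  0
3  0  3  1  1  3
3  2  0  0  1  0
2  2  2  2  2  1
2  1  1  1  3  1
3  2  2  1  3  0
k=5  2  0  2  0  3  0
3  1  3  1  1  3
3  2  0  0  1  0
2  2  2  2  2  1
2  1  1  1  3  1
3  2  2  1  3  0
k=6  2  1  2  0  3  0
3  1  3  1  1  3
3  2  0  0  1  0
2  2  2  2  2  1
2  1  1  1  3  1
3  2  2  1  3  0
k=7  2  2  2  0  3  0
3  1  3  1  1  3
3  2  0  0  1  0
2  2  2  2  2  1
2  1  1  1  3  1
3  2  2  1  3  0
k=8  2  3  2  0  3  0
3  1  3  1  1  3
3  2  0  0  1  0
2  2  2  2  2  1
2  1  1  1  3  1
3  2  2  1  3  0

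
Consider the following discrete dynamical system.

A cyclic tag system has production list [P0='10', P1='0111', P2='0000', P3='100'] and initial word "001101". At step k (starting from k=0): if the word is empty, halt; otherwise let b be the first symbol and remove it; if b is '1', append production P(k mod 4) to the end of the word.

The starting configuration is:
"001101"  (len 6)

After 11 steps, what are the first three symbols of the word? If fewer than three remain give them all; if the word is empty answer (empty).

step 0: "001101"  (len 6)
step 1: "01101"  (len 5)
step 2: "1101"  (len 4)
step 3: "1010000"  (len 7)
step 4: "010000100"  (len 9)
step 5: "10000100"  (len 8)
step 6: "00001000111"  (len 11)
step 7: "0001000111"  (len 10)
step 8: "001000111"  (len 9)
step 9: "01000111"  (len 8)
step 10: "1000111"  (len 7)
step 11: "0001110000"  (len 10)

000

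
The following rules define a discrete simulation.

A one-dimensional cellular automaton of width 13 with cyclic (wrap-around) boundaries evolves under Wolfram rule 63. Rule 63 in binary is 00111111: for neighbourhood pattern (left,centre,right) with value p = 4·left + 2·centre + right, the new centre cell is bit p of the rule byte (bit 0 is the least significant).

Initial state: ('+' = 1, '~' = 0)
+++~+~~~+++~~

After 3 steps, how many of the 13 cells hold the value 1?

step 0: +++~+~~~+++~~
step 1: +~~++++++~~++
step 2: ~+++~~~~~+++~
step 3: ++~~++++++~~+

9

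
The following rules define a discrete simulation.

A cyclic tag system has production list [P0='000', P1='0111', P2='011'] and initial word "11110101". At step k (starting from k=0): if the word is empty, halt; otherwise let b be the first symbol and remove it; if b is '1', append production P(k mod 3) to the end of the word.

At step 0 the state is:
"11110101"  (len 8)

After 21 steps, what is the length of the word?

24

step 0: "11110101"  (len 8)
step 1: "1110101000"  (len 10)
step 2: "1101010000111"  (len 13)
step 3: "101010000111011"  (len 15)
step 4: "01010000111011000"  (len 17)
step 5: "1010000111011000"  (len 16)
step 6: "010000111011000011"  (len 18)
step 7: "10000111011000011"  (len 17)
step 8: "00001110110000110111"  (len 20)
step 9: "0001110110000110111"  (len 19)
step 10: "001110110000110111"  (len 18)
step 11: "01110110000110111"  (len 17)
step 12: "1110110000110111"  (len 16)
step 13: "110110000110111000"  (len 18)
step 14: "101100001101110000111"  (len 21)
step 15: "01100001101110000111011"  (len 23)
step 16: "1100001101110000111011"  (len 22)
step 17: "1000011011100001110110111"  (len 25)
step 18: "000011011100001110110111011"  (len 27)
step 19: "00011011100001110110111011"  (len 26)
step 20: "0011011100001110110111011"  (len 25)
step 21: "011011100001110110111011"  (len 24)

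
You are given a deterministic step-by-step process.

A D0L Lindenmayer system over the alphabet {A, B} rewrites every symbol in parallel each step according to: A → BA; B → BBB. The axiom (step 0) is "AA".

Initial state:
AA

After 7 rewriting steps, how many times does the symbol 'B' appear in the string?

0) AA
1) BABA
2) BBBBABBBBA
3) BBBBBBBBBBBBBABBBBBBBBBBBBBA
4) BBBBBBBBBBBBBBBBBBBBBBBBBBBBBBBBBBBBBBBBABBBBBBBBBBBBBBBBBBBBBBBBBBBBBBBBBBBBBBBBA
5) BBBBBBBBBBBBBBBBBBBBBBBBBBBBBBBBBBBBBBBBBBBBBBBBBBBBBBBBBB…BBBBBBBBBBBBBBBBBBBBBBBBBBBBBBBBBBBBBBBBBBBBBBBBBBBBBBBBBA  (len 244)
6) BBBBBBBBBBBBBBBBBBBBBBBBBBBBBBBBBBBBBBBBBBBBBBBBBBBBBBBBBB…BBBBBBBBBBBBBBBBBBBBBBBBBBBBBBBBBBBBBBBBBBBBBBBBBBBBBBBBBA  (len 730)
7) BBBBBBBBBBBBBBBBBBBBBBBBBBBBBBBBBBBBBBBBBBBBBBBBBBBBBBBBBB…BBBBBBBBBBBBBBBBBBBBBBBBBBBBBBBBBBBBBBBBBBBBBBBBBBBBBBBBBA  (len 2188)

2186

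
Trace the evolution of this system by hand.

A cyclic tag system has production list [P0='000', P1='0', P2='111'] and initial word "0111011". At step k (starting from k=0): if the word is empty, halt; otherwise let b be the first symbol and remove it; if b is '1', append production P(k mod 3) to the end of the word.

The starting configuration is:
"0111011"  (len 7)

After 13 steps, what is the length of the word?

14

gen 0: "0111011"  (len 7)
gen 1: "111011"  (len 6)
gen 2: "110110"  (len 6)
gen 3: "10110111"  (len 8)
gen 4: "0110111000"  (len 10)
gen 5: "110111000"  (len 9)
gen 6: "10111000111"  (len 11)
gen 7: "0111000111000"  (len 13)
gen 8: "111000111000"  (len 12)
gen 9: "11000111000111"  (len 14)
gen 10: "1000111000111000"  (len 16)
gen 11: "0001110001110000"  (len 16)
gen 12: "001110001110000"  (len 15)
gen 13: "01110001110000"  (len 14)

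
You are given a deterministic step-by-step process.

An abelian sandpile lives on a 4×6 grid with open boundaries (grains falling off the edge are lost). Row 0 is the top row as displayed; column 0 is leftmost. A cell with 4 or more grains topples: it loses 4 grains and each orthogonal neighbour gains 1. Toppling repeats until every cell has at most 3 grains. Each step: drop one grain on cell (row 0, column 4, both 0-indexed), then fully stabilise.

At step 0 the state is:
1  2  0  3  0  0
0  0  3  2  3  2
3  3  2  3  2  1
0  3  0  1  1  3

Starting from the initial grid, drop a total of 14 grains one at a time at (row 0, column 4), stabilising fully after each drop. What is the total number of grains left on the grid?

k=0  1  2  0  3  0  0
0  0  3  2  3  2
3  3  2  3  2  1
0  3  0  1  1  3
k=1  1  2  0  3  1  0
0  0  3  2  3  2
3  3  2  3  2  1
0  3  0  1  1  3
k=2  1  2  0  3  2  0
0  0  3  2  3  2
3  3  2  3  2  1
0  3  0  1  1  3
k=3  1  2  0  3  3  0
0  0  3  2  3  2
3  3  2  3  2  1
0  3  0  1  1  3
k=4  1  2  2  1  2  1
1  2  1  2  2  3
0  2  1  2  0  2
2  0  2  2  2  3
k=5  1  2  2  1  3  1
1  2  1  2  2  3
0  2  1  2  0  2
2  0  2  2  2  3
k=6  1  2  2  2  0  2
1  2  1  2  3  3
0  2  1  2  0  2
2  0  2  2  2  3
k=7  1  2  2  2  1  2
1  2  1  2  3  3
0  2  1  2  0  2
2  0  2  2  2  3
k=8  1  2  2  2  2  2
1  2  1  2  3  3
0  2  1  2  0  2
2  0  2  2  2  3
k=9  1  2  2  2  3  2
1  2  1  2  3  3
0  2  1  2  0  2
2  0  2  2  2  3
k=10  1  2  2  3  2  0
1  2  1  3  1  1
0  2  1  2  1  3
2  0  2  2  2  3
k=11  1  2  2  3  3  0
1  2  1  3  1  1
0  2  1  2  1  3
2  0  2  2  2  3
k=12  1  2  3  1  1  1
1  2  2  0  3  1
0  2  1  3  1  3
2  0  2  2  2  3
k=13  1  2  3  1  2  1
1  2  2  0  3  1
0  2  1  3  1  3
2  0  2  2  2  3
k=14  1  2  3  1  3  1
1  2  2  0  3  1
0  2  1  3  1  3
2  0  2  2  2  3

41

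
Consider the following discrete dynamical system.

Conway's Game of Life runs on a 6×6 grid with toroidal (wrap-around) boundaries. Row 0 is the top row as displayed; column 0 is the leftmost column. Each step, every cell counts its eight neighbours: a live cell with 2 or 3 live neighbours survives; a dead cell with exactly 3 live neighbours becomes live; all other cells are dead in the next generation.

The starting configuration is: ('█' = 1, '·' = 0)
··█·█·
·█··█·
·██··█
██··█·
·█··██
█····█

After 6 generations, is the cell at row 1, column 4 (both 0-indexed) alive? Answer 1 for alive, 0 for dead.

k=0  ··█·█·
·█··█·
·██··█
██··█·
·█··██
█····█
k=1  ██·██·
██··██
··████
···██·
·█··█·
██·█··
k=2  ···█··
······
·██···
······
██··██
···█··
k=3  ······
··█···
······
··█··█
█···██
█·██·█
k=4  ·███··
······
······
█···██
··█···
██·█··
k=5  ██·█··
··█···
·····█
·····█
··███·
█··█··
k=6  ██·█··
███···
······
···█·█
··████
█····█

0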